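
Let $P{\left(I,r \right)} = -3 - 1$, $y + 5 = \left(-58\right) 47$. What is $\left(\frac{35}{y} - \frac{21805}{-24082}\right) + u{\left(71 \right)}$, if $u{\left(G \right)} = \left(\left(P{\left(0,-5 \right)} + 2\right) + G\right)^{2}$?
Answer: $\frac{313179878447}{65767942} \approx 4761.9$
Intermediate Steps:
$y = -2731$ ($y = -5 - 2726 = -2731$)
$P{\left(I,r \right)} = -4$ ($P{\left(I,r \right)} = -3 - 1 = -4$)
$u{\left(G \right)} = \left(-2 + G\right)^{2}$ ($u{\left(G \right)} = \left(\left(-4 + 2\right) + G\right)^{2} = \left(-2 + G\right)^{2}$)
$\left(\frac{35}{y} - \frac{21805}{-24082}\right) + u{\left(71 \right)} = \left(\frac{35}{-2731} - \frac{21805}{-24082}\right) + \left(-2 + 71\right)^{2} = \left(35 \left(- \frac{1}{2731}\right) - - \frac{21805}{24082}\right) + 69^{2} = \left(- \frac{35}{2731} + \frac{21805}{24082}\right) + 4761 = \frac{58706585}{65767942} + 4761 = \frac{313179878447}{65767942}$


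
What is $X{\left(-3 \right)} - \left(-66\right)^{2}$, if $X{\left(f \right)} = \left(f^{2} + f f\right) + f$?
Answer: $-4341$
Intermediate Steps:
$X{\left(f \right)} = f + 2 f^{2}$ ($X{\left(f \right)} = \left(f^{2} + f^{2}\right) + f = 2 f^{2} + f = f + 2 f^{2}$)
$X{\left(-3 \right)} - \left(-66\right)^{2} = - 3 \left(1 + 2 \left(-3\right)\right) - \left(-66\right)^{2} = - 3 \left(1 - 6\right) - 4356 = \left(-3\right) \left(-5\right) - 4356 = 15 - 4356 = -4341$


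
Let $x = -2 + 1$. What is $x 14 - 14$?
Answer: $-28$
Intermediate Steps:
$x = -1$
$x 14 - 14 = \left(-1\right) 14 - 14 = -14 - 14 = -28$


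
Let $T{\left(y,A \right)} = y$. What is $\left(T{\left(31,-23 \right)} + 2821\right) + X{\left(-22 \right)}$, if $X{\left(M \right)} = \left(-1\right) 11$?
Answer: $2841$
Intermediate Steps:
$X{\left(M \right)} = -11$
$\left(T{\left(31,-23 \right)} + 2821\right) + X{\left(-22 \right)} = \left(31 + 2821\right) - 11 = 2852 - 11 = 2841$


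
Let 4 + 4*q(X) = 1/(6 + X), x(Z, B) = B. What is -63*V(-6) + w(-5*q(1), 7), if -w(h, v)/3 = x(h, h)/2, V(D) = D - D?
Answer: -405/56 ≈ -7.2321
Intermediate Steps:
q(X) = -1 + 1/(4*(6 + X))
V(D) = 0
w(h, v) = -3*h/2
-63*V(-6) + w(-5*q(1), 7) = -63*0 - (-15)*(-23/4 - 1*1)/(6 + 1)/2 = 0 - (-15)*(-23/4 - 1)/7/2 = 0 - (-15)*(1/7)*(-27/4)/2 = 0 - (-15)*(-27)/(2*28) = 0 - 3/2*135/28 = 0 - 405/56 = -405/56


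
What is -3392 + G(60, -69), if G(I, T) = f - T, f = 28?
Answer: -3295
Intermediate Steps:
G(I, T) = 28 - T
-3392 + G(60, -69) = -3392 + (28 - 1*(-69)) = -3392 + (28 + 69) = -3392 + 97 = -3295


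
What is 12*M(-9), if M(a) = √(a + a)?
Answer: 36*I*√2 ≈ 50.912*I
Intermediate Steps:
M(a) = √2*√a (M(a) = √(2*a) = √2*√a)
12*M(-9) = 12*(√2*√(-9)) = 12*(√2*(3*I)) = 12*(3*I*√2) = 36*I*√2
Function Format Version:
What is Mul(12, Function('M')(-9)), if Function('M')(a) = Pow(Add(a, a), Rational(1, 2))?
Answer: Mul(36, I, Pow(2, Rational(1, 2))) ≈ Mul(50.912, I)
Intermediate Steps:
Function('M')(a) = Mul(Pow(2, Rational(1, 2)), Pow(a, Rational(1, 2))) (Function('M')(a) = Pow(Mul(2, a), Rational(1, 2)) = Mul(Pow(2, Rational(1, 2)), Pow(a, Rational(1, 2))))
Mul(12, Function('M')(-9)) = Mul(12, Mul(Pow(2, Rational(1, 2)), Pow(-9, Rational(1, 2)))) = Mul(12, Mul(Pow(2, Rational(1, 2)), Mul(3, I))) = Mul(12, Mul(3, I, Pow(2, Rational(1, 2)))) = Mul(36, I, Pow(2, Rational(1, 2)))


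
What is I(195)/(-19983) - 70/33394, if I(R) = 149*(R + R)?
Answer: -323654025/111218717 ≈ -2.9101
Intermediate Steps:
I(R) = 298*R (I(R) = 149*(2*R) = 298*R)
I(195)/(-19983) - 70/33394 = (298*195)/(-19983) - 70/33394 = 58110*(-1/19983) - 70*1/33394 = -19370/6661 - 35/16697 = -323654025/111218717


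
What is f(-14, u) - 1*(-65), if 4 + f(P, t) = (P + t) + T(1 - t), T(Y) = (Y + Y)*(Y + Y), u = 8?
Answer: 251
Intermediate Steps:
T(Y) = 4*Y² (T(Y) = (2*Y)*(2*Y) = 4*Y²)
f(P, t) = -4 + P + t + 4*(1 - t)² (f(P, t) = -4 + ((P + t) + 4*(1 - t)²) = -4 + (P + t + 4*(1 - t)²) = -4 + P + t + 4*(1 - t)²)
f(-14, u) - 1*(-65) = (-14 - 7*8 + 4*8²) - 1*(-65) = (-14 - 56 + 4*64) + 65 = (-14 - 56 + 256) + 65 = 186 + 65 = 251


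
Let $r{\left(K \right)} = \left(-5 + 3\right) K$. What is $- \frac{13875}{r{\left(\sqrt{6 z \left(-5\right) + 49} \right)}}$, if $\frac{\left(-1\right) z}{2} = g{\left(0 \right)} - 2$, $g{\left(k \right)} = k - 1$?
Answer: $- \frac{13875 i \sqrt{131}}{262} \approx - 606.13 i$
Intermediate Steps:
$g{\left(k \right)} = -1 + k$ ($g{\left(k \right)} = k - 1 = -1 + k$)
$z = 6$ ($z = - 2 \left(\left(-1 + 0\right) - 2\right) = - 2 \left(-1 - 2\right) = \left(-2\right) \left(-3\right) = 6$)
$r{\left(K \right)} = - 2 K$
$- \frac{13875}{r{\left(\sqrt{6 z \left(-5\right) + 49} \right)}} = - \frac{13875}{\left(-2\right) \sqrt{6 \cdot 6 \left(-5\right) + 49}} = - \frac{13875}{\left(-2\right) \sqrt{36 \left(-5\right) + 49}} = - \frac{13875}{\left(-2\right) \sqrt{-180 + 49}} = - \frac{13875}{\left(-2\right) \sqrt{-131}} = - \frac{13875}{\left(-2\right) i \sqrt{131}} = - 13875 \frac{i \sqrt{131}}{262} = - \frac{13875 i \sqrt{131}}{262}$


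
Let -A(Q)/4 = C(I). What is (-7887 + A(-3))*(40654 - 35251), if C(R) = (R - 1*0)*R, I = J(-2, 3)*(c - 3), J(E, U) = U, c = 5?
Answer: -43391493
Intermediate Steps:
I = 6 (I = 3*(5 - 3) = 3*2 = 6)
C(R) = R² (C(R) = (R + 0)*R = R*R = R²)
A(Q) = -144 (A(Q) = -4*6² = -4*36 = -144)
(-7887 + A(-3))*(40654 - 35251) = (-7887 - 144)*(40654 - 35251) = -8031*5403 = -43391493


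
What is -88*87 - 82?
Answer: -7738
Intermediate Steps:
-88*87 - 82 = -7656 - 82 = -7738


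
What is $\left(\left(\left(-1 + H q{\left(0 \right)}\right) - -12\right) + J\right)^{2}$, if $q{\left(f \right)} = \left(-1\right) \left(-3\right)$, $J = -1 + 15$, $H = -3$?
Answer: $256$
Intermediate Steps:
$J = 14$
$q{\left(f \right)} = 3$
$\left(\left(\left(-1 + H q{\left(0 \right)}\right) - -12\right) + J\right)^{2} = \left(\left(\left(-1 - 9\right) - -12\right) + 14\right)^{2} = \left(\left(\left(-1 - 9\right) + 12\right) + 14\right)^{2} = \left(\left(-10 + 12\right) + 14\right)^{2} = \left(2 + 14\right)^{2} = 16^{2} = 256$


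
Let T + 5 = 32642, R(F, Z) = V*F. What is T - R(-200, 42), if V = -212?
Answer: -9763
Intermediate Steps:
R(F, Z) = -212*F
T = 32637 (T = -5 + 32642 = 32637)
T - R(-200, 42) = 32637 - (-212)*(-200) = 32637 - 1*42400 = 32637 - 42400 = -9763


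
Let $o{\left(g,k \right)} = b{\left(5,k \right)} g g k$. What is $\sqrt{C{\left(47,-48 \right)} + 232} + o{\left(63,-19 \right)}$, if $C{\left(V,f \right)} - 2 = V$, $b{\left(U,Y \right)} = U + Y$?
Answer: $1055754 + \sqrt{281} \approx 1.0558 \cdot 10^{6}$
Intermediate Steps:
$C{\left(V,f \right)} = 2 + V$
$o{\left(g,k \right)} = k g^{2} \left(5 + k\right)$ ($o{\left(g,k \right)} = \left(5 + k\right) g g k = g \left(5 + k\right) g k = g^{2} \left(5 + k\right) k = k g^{2} \left(5 + k\right)$)
$\sqrt{C{\left(47,-48 \right)} + 232} + o{\left(63,-19 \right)} = \sqrt{\left(2 + 47\right) + 232} - 19 \cdot 63^{2} \left(5 - 19\right) = \sqrt{49 + 232} - 75411 \left(-14\right) = \sqrt{281} + 1055754 = 1055754 + \sqrt{281}$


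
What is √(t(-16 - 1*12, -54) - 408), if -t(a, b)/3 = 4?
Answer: 2*I*√105 ≈ 20.494*I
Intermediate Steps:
t(a, b) = -12 (t(a, b) = -3*4 = -12)
√(t(-16 - 1*12, -54) - 408) = √(-12 - 408) = √(-420) = 2*I*√105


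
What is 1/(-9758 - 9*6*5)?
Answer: -1/10028 ≈ -9.9721e-5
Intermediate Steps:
1/(-9758 - 9*6*5) = 1/(-9758 - 54*5) = 1/(-9758 - 270) = 1/(-10028) = -1/10028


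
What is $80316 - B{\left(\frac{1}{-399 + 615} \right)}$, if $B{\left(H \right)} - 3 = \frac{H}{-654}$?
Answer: $\frac{11345335633}{141264} \approx 80313.0$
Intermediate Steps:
$B{\left(H \right)} = 3 - \frac{H}{654}$ ($B{\left(H \right)} = 3 + \frac{H}{-654} = 3 + H \left(- \frac{1}{654}\right) = 3 - \frac{H}{654}$)
$80316 - B{\left(\frac{1}{-399 + 615} \right)} = 80316 - \left(3 - \frac{1}{654 \left(-399 + 615\right)}\right) = 80316 - \left(3 - \frac{1}{654 \cdot 216}\right) = 80316 - \left(3 - \frac{1}{141264}\right) = 80316 - \frac{423791}{141264} = \frac{11345335633}{141264}$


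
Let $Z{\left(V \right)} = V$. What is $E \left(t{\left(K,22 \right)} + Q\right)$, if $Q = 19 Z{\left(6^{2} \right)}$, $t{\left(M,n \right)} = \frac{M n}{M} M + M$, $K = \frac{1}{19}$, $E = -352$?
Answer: $- \frac{4582688}{19} \approx -2.4119 \cdot 10^{5}$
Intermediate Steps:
$K = \frac{1}{19} \approx 0.052632$
$t{\left(M,n \right)} = M + M n$ ($t{\left(M,n \right)} = n M + M = M n + M = M + M n$)
$Q = 684$ ($Q = 19 \cdot 6^{2} = 19 \cdot 36 = 684$)
$E \left(t{\left(K,22 \right)} + Q\right) = - 352 \left(\frac{1 + 22}{19} + 684\right) = - 352 \left(\frac{1}{19} \cdot 23 + 684\right) = - 352 \left(\frac{23}{19} + 684\right) = \left(-352\right) \frac{13019}{19} = - \frac{4582688}{19}$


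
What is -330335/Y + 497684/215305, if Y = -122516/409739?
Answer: 29141836571160269/26378307380 ≈ 1.1048e+6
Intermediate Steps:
Y = -122516/409739 (Y = -122516*1/409739 = -122516/409739 ≈ -0.29901)
-330335/Y + 497684/215305 = -330335/(-122516/409739) + 497684/215305 = -330335*(-409739/122516) + 497684*(1/215305) = 135351132565/122516 + 497684/215305 = 29141836571160269/26378307380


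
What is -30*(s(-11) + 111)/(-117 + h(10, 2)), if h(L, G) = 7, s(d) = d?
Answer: 300/11 ≈ 27.273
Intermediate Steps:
-30*(s(-11) + 111)/(-117 + h(10, 2)) = -30*(-11 + 111)/(-117 + 7) = -3000/(-110) = -3000*(-1)/110 = -30*(-10/11) = 300/11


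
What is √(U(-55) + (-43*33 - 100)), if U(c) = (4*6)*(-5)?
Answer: I*√1639 ≈ 40.485*I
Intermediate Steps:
U(c) = -120 (U(c) = 24*(-5) = -120)
√(U(-55) + (-43*33 - 100)) = √(-120 + (-43*33 - 100)) = √(-120 + (-1419 - 100)) = √(-120 - 1519) = √(-1639) = I*√1639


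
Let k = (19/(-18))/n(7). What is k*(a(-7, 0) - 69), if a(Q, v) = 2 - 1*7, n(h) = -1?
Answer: -703/9 ≈ -78.111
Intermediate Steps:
k = 19/18 (k = (19/(-18))/(-1) = (19*(-1/18))*(-1) = -19/18*(-1) = 19/18 ≈ 1.0556)
a(Q, v) = -5 (a(Q, v) = 2 - 7 = -5)
k*(a(-7, 0) - 69) = 19*(-5 - 69)/18 = (19/18)*(-74) = -703/9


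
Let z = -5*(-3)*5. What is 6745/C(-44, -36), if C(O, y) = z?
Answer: 1349/15 ≈ 89.933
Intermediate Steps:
z = 75 (z = 15*5 = 75)
C(O, y) = 75
6745/C(-44, -36) = 6745/75 = 6745*(1/75) = 1349/15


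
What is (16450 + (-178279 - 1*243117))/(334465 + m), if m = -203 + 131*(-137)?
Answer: -404946/316315 ≈ -1.2802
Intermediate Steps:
m = -18150 (m = -203 - 17947 = -18150)
(16450 + (-178279 - 1*243117))/(334465 + m) = (16450 + (-178279 - 1*243117))/(334465 - 18150) = (16450 + (-178279 - 243117))/316315 = (16450 - 421396)*(1/316315) = -404946*1/316315 = -404946/316315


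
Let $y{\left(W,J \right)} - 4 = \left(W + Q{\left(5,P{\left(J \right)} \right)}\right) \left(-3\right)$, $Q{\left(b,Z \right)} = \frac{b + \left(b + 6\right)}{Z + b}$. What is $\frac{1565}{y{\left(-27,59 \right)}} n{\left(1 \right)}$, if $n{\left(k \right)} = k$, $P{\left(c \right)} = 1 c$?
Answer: $\frac{6260}{337} \approx 18.576$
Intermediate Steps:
$P{\left(c \right)} = c$
$Q{\left(b,Z \right)} = \frac{6 + 2 b}{Z + b}$ ($Q{\left(b,Z \right)} = \frac{b + \left(6 + b\right)}{Z + b} = \frac{6 + 2 b}{Z + b}$)
$y{\left(W,J \right)} = 4 - \frac{48}{5 + J} - 3 W$ ($y{\left(W,J \right)} = 4 + \left(W + \frac{2 \left(3 + 5\right)}{J + 5}\right) \left(-3\right) = 4 + \left(W + 2 \frac{1}{5 + J} 8\right) \left(-3\right) = 4 + \left(W + \frac{16}{5 + J}\right) \left(-3\right) = 4 - \left(3 W + \frac{48}{5 + J}\right) = 4 - \frac{48}{5 + J} - 3 W$)
$\frac{1565}{y{\left(-27,59 \right)}} n{\left(1 \right)} = \frac{1565}{\frac{1}{5 + 59} \left(-48 + \left(4 - -81\right) \left(5 + 59\right)\right)} 1 = \frac{1565}{\frac{1}{64} \left(-48 + \left(4 + 81\right) 64\right)} 1 = \frac{1565}{\frac{1}{64} \left(-48 + 85 \cdot 64\right)} 1 = \frac{1565}{\frac{1}{64} \left(-48 + 5440\right)} 1 = \frac{1565}{\frac{1}{64} \cdot 5392} \cdot 1 = \frac{1565}{\frac{337}{4}} \cdot 1 = 1565 \cdot \frac{4}{337} \cdot 1 = \frac{6260}{337} \cdot 1 = \frac{6260}{337}$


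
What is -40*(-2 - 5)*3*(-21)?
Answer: -17640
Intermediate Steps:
-40*(-2 - 5)*3*(-21) = -(-280)*3*(-21) = -40*(-21)*(-21) = 840*(-21) = -17640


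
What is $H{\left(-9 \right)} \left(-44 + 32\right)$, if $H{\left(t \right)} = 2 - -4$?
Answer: $-72$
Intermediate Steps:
$H{\left(t \right)} = 6$ ($H{\left(t \right)} = 2 + 4 = 6$)
$H{\left(-9 \right)} \left(-44 + 32\right) = 6 \left(-44 + 32\right) = 6 \left(-12\right) = -72$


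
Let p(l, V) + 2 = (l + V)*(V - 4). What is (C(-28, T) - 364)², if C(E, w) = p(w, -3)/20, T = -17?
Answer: 12752041/100 ≈ 1.2752e+5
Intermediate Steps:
p(l, V) = -2 + (-4 + V)*(V + l) (p(l, V) = -2 + (l + V)*(V - 4) = -2 + (V + l)*(-4 + V) = -2 + (-4 + V)*(V + l))
C(E, w) = 19/20 - 7*w/20 (C(E, w) = (-2 + (-3)² - 4*(-3) - 4*w - 3*w)/20 = (-2 + 9 + 12 - 4*w - 3*w)*(1/20) = (19 - 7*w)*(1/20) = 19/20 - 7*w/20)
(C(-28, T) - 364)² = ((19/20 - 7/20*(-17)) - 364)² = ((19/20 + 119/20) - 364)² = (69/10 - 364)² = (-3571/10)² = 12752041/100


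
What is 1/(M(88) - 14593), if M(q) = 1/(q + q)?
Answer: -176/2568367 ≈ -6.8526e-5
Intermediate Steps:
M(q) = 1/(2*q)
1/(M(88) - 14593) = 1/((½)/88 - 14593) = 1/((½)*(1/88) - 14593) = 1/(1/176 - 14593) = 1/(-2568367/176) = -176/2568367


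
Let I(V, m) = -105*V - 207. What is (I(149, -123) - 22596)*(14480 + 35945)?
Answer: -1938740400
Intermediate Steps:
I(V, m) = -207 - 105*V
(I(149, -123) - 22596)*(14480 + 35945) = ((-207 - 105*149) - 22596)*(14480 + 35945) = ((-207 - 15645) - 22596)*50425 = (-15852 - 22596)*50425 = -38448*50425 = -1938740400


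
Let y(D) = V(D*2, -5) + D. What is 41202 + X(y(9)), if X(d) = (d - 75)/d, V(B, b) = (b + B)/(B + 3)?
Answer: 8321431/202 ≈ 41195.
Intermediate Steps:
V(B, b) = (B + b)/(3 + B)
y(D) = D + (-5 + 2*D)/(3 + 2*D) (y(D) = (D*2 - 5)/(3 + D*2) + D = (2*D - 5)/(3 + 2*D) + D = (-5 + 2*D)/(3 + 2*D) + D = D + (-5 + 2*D)/(3 + 2*D))
X(d) = (-75 + d)/d
41202 + X(y(9)) = 41202 + (-75 + (-5 + 2*9² + 5*9)/(3 + 2*9))/(((-5 + 2*9² + 5*9)/(3 + 2*9))) = 41202 + (-75 + (-5 + 2*81 + 45)/(3 + 18))/(((-5 + 2*81 + 45)/(3 + 18))) = 41202 + (-75 + (-5 + 162 + 45)/21)/(((-5 + 162 + 45)/21)) = 41202 + (-75 + (1/21)*202)/(((1/21)*202)) = 41202 + (-75 + 202/21)/(202/21) = 41202 + (21/202)*(-1373/21) = 41202 - 1373/202 = 8321431/202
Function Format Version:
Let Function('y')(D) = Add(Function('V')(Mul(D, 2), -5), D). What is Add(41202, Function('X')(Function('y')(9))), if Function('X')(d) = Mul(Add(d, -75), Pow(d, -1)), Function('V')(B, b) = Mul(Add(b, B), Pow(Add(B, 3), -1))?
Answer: Rational(8321431, 202) ≈ 41195.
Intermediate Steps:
Function('V')(B, b) = Mul(Pow(Add(3, B), -1), Add(B, b)) (Function('V')(B, b) = Mul(Add(B, b), Pow(Add(3, B), -1)) = Mul(Pow(Add(3, B), -1), Add(B, b)))
Function('y')(D) = Add(D, Mul(Pow(Add(3, Mul(2, D)), -1), Add(-5, Mul(2, D)))) (Function('y')(D) = Add(Mul(Pow(Add(3, Mul(D, 2)), -1), Add(Mul(D, 2), -5)), D) = Add(Mul(Pow(Add(3, Mul(2, D)), -1), Add(Mul(2, D), -5)), D) = Add(Mul(Pow(Add(3, Mul(2, D)), -1), Add(-5, Mul(2, D))), D) = Add(D, Mul(Pow(Add(3, Mul(2, D)), -1), Add(-5, Mul(2, D)))))
Function('X')(d) = Mul(Pow(d, -1), Add(-75, d)) (Function('X')(d) = Mul(Add(-75, d), Pow(d, -1)) = Mul(Pow(d, -1), Add(-75, d)))
Add(41202, Function('X')(Function('y')(9))) = Add(41202, Mul(Pow(Mul(Pow(Add(3, Mul(2, 9)), -1), Add(-5, Mul(2, Pow(9, 2)), Mul(5, 9))), -1), Add(-75, Mul(Pow(Add(3, Mul(2, 9)), -1), Add(-5, Mul(2, Pow(9, 2)), Mul(5, 9)))))) = Add(41202, Mul(Pow(Mul(Pow(Add(3, 18), -1), Add(-5, Mul(2, 81), 45)), -1), Add(-75, Mul(Pow(Add(3, 18), -1), Add(-5, Mul(2, 81), 45))))) = Add(41202, Mul(Pow(Mul(Pow(21, -1), Add(-5, 162, 45)), -1), Add(-75, Mul(Pow(21, -1), Add(-5, 162, 45))))) = Add(41202, Mul(Pow(Mul(Rational(1, 21), 202), -1), Add(-75, Mul(Rational(1, 21), 202)))) = Add(41202, Mul(Pow(Rational(202, 21), -1), Add(-75, Rational(202, 21)))) = Add(41202, Mul(Rational(21, 202), Rational(-1373, 21))) = Add(41202, Rational(-1373, 202)) = Rational(8321431, 202)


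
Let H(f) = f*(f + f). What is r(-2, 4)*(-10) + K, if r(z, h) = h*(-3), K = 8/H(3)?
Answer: 1084/9 ≈ 120.44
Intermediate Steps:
H(f) = 2*f**2 (H(f) = f*(2*f) = 2*f**2)
K = 4/9 (K = 8/((2*3**2)) = 8/((2*9)) = 8/18 = 8*(1/18) = 4/9 ≈ 0.44444)
r(z, h) = -3*h
r(-2, 4)*(-10) + K = -3*4*(-10) + 4/9 = -12*(-10) + 4/9 = 120 + 4/9 = 1084/9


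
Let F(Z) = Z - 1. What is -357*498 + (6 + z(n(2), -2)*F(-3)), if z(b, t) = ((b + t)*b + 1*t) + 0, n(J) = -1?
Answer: -177784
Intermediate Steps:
z(b, t) = t + b*(b + t) (z(b, t) = (b*(b + t) + t) + 0 = (t + b*(b + t)) + 0 = t + b*(b + t))
F(Z) = -1 + Z
-357*498 + (6 + z(n(2), -2)*F(-3)) = -357*498 + (6 + (-2 + (-1)**2 - 1*(-2))*(-1 - 3)) = -177786 + (6 + (-2 + 1 + 2)*(-4)) = -177786 + (6 + 1*(-4)) = -177786 + (6 - 4) = -177786 + 2 = -177784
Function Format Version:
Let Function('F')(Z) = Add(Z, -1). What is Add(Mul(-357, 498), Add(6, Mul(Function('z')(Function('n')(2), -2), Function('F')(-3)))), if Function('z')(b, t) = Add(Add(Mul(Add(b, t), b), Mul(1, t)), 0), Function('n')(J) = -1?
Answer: -177784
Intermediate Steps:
Function('z')(b, t) = Add(t, Mul(b, Add(b, t))) (Function('z')(b, t) = Add(Add(Mul(b, Add(b, t)), t), 0) = Add(Add(t, Mul(b, Add(b, t))), 0) = Add(t, Mul(b, Add(b, t))))
Function('F')(Z) = Add(-1, Z)
Add(Mul(-357, 498), Add(6, Mul(Function('z')(Function('n')(2), -2), Function('F')(-3)))) = Add(Mul(-357, 498), Add(6, Mul(Add(-2, Pow(-1, 2), Mul(-1, -2)), Add(-1, -3)))) = Add(-177786, Add(6, Mul(Add(-2, 1, 2), -4))) = Add(-177786, Add(6, Mul(1, -4))) = Add(-177786, Add(6, -4)) = Add(-177786, 2) = -177784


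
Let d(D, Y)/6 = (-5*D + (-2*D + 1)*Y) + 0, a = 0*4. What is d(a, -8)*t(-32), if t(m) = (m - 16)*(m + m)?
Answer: -147456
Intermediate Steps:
a = 0
t(m) = 2*m*(-16 + m) (t(m) = (-16 + m)*(2*m) = 2*m*(-16 + m))
d(D, Y) = -30*D + 6*Y*(1 - 2*D) (d(D, Y) = 6*((-5*D + (-2*D + 1)*Y) + 0) = 6*((-5*D + (1 - 2*D)*Y) + 0) = 6*((-5*D + Y*(1 - 2*D)) + 0) = 6*(-5*D + Y*(1 - 2*D)) = -30*D + 6*Y*(1 - 2*D))
d(a, -8)*t(-32) = (-30*0 + 6*(-8) - 12*0*(-8))*(2*(-32)*(-16 - 32)) = (0 - 48 + 0)*(2*(-32)*(-48)) = -48*3072 = -147456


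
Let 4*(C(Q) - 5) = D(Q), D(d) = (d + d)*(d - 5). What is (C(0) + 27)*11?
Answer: 352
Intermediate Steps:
D(d) = 2*d*(-5 + d) (D(d) = (2*d)*(-5 + d) = 2*d*(-5 + d))
C(Q) = 5 + Q*(-5 + Q)/2 (C(Q) = 5 + (2*Q*(-5 + Q))/4 = 5 + Q*(-5 + Q)/2)
(C(0) + 27)*11 = ((5 + (½)*0*(-5 + 0)) + 27)*11 = ((5 + (½)*0*(-5)) + 27)*11 = ((5 + 0) + 27)*11 = (5 + 27)*11 = 32*11 = 352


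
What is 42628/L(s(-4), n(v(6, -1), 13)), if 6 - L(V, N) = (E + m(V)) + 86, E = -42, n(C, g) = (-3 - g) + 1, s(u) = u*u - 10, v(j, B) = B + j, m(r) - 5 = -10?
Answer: -42628/33 ≈ -1291.8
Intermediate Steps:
m(r) = -5 (m(r) = 5 - 10 = -5)
s(u) = -10 + u² (s(u) = u² - 10 = -10 + u²)
n(C, g) = -2 - g
L(V, N) = -33 (L(V, N) = 6 - ((-42 - 5) + 86) = 6 - (-47 + 86) = 6 - 1*39 = 6 - 39 = -33)
42628/L(s(-4), n(v(6, -1), 13)) = 42628/(-33) = 42628*(-1/33) = -42628/33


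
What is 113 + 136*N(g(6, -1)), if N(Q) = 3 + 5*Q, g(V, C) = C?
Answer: -159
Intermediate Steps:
113 + 136*N(g(6, -1)) = 113 + 136*(3 + 5*(-1)) = 113 + 136*(3 - 5) = 113 + 136*(-2) = 113 - 272 = -159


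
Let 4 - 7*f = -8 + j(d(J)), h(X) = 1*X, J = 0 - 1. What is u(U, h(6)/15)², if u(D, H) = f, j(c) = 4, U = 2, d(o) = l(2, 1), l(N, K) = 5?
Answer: 64/49 ≈ 1.3061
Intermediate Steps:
J = -1
d(o) = 5
h(X) = X
f = 8/7 (f = 4/7 - (-8 + 4)/7 = 4/7 - ⅐*(-4) = 4/7 + 4/7 = 8/7 ≈ 1.1429)
u(D, H) = 8/7
u(U, h(6)/15)² = (8/7)² = 64/49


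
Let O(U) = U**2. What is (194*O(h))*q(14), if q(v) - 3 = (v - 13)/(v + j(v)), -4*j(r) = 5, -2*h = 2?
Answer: 30458/51 ≈ 597.22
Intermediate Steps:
h = -1 (h = -1/2*2 = -1)
j(r) = -5/4 (j(r) = -1/4*5 = -5/4)
q(v) = 3 + (-13 + v)/(-5/4 + v) (q(v) = 3 + (v - 13)/(v - 5/4) = 3 + (-13 + v)/(-5/4 + v))
(194*O(h))*q(14) = (194*(-1)**2)*((-67 + 16*14)/(-5 + 4*14)) = (194*1)*((-67 + 224)/(-5 + 56)) = 194*(157/51) = 30458/51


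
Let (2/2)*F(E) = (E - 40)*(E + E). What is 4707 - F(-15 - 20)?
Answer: -543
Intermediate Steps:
F(E) = 2*E*(-40 + E) (F(E) = (E - 40)*(E + E) = (-40 + E)*(2*E) = 2*E*(-40 + E))
4707 - F(-15 - 20) = 4707 - 2*(-15 - 20)*(-40 + (-15 - 20)) = 4707 - 2*(-35)*(-40 - 35) = 4707 - 2*(-35)*(-75) = 4707 - 1*5250 = 4707 - 5250 = -543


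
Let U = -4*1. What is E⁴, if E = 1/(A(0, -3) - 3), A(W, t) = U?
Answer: 1/2401 ≈ 0.00041649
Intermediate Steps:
U = -4
A(W, t) = -4
E = -⅐ (E = 1/(-4 - 3) = 1/(-7) = -⅐ ≈ -0.14286)
E⁴ = (-⅐)⁴ = 1/2401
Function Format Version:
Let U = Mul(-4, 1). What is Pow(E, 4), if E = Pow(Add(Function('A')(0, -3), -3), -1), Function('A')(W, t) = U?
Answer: Rational(1, 2401) ≈ 0.00041649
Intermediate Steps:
U = -4
Function('A')(W, t) = -4
E = Rational(-1, 7) (E = Pow(Add(-4, -3), -1) = Pow(-7, -1) = Rational(-1, 7) ≈ -0.14286)
Pow(E, 4) = Pow(Rational(-1, 7), 4) = Rational(1, 2401)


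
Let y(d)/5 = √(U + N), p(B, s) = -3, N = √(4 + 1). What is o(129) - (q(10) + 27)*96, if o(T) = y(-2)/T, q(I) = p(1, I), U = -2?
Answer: -2304 + 5*√(-2 + √5)/129 ≈ -2304.0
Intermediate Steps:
N = √5 ≈ 2.2361
q(I) = -3
y(d) = 5*√(-2 + √5)
o(T) = 5*√(-2 + √5)/T (o(T) = (5*√(-2 + √5))/T = 5*√(-2 + √5)/T)
o(129) - (q(10) + 27)*96 = 5*√(-2 + √5)/129 - (-3 + 27)*96 = 5*(1/129)*√(-2 + √5) - 24*96 = 5*√(-2 + √5)/129 - 1*2304 = 5*√(-2 + √5)/129 - 2304 = -2304 + 5*√(-2 + √5)/129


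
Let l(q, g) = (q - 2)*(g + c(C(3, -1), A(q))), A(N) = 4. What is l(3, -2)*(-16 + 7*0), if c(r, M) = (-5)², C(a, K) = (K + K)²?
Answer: -368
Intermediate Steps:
C(a, K) = 4*K² (C(a, K) = (2*K)² = 4*K²)
c(r, M) = 25
l(q, g) = (-2 + q)*(25 + g) (l(q, g) = (q - 2)*(g + 25) = (-2 + q)*(25 + g))
l(3, -2)*(-16 + 7*0) = (-50 - 2*(-2) + 25*3 - 2*3)*(-16 + 7*0) = (-50 + 4 + 75 - 6)*(-16 + 0) = 23*(-16) = -368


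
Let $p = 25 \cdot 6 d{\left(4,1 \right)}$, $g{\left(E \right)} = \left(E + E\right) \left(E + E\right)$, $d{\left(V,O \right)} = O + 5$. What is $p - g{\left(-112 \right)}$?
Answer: $-49276$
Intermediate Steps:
$d{\left(V,O \right)} = 5 + O$
$g{\left(E \right)} = 4 E^{2}$ ($g{\left(E \right)} = 2 E 2 E = 4 E^{2}$)
$p = 900$ ($p = 25 \cdot 6 \left(5 + 1\right) = 150 \cdot 6 = 900$)
$p - g{\left(-112 \right)} = 900 - 4 \left(-112\right)^{2} = 900 - 4 \cdot 12544 = 900 - 50176 = -49276$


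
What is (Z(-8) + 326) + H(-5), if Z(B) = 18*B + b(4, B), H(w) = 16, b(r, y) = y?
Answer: 190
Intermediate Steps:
Z(B) = 19*B (Z(B) = 18*B + B = 19*B)
(Z(-8) + 326) + H(-5) = (19*(-8) + 326) + 16 = (-152 + 326) + 16 = 174 + 16 = 190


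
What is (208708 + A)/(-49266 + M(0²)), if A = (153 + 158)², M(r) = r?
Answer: -305429/49266 ≈ -6.1996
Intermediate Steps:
A = 96721 (A = 311² = 96721)
(208708 + A)/(-49266 + M(0²)) = (208708 + 96721)/(-49266 + 0²) = 305429/(-49266 + 0) = 305429/(-49266) = 305429*(-1/49266) = -305429/49266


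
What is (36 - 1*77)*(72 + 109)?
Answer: -7421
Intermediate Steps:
(36 - 1*77)*(72 + 109) = (36 - 77)*181 = -41*181 = -7421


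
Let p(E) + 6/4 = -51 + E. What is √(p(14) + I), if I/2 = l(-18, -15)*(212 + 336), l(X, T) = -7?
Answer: I*√30842/2 ≈ 87.809*I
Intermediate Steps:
p(E) = -105/2 + E (p(E) = -3/2 + (-51 + E) = -105/2 + E)
I = -7672 (I = 2*(-7*(212 + 336)) = 2*(-7*548) = 2*(-3836) = -7672)
√(p(14) + I) = √((-105/2 + 14) - 7672) = √(-77/2 - 7672) = √(-15421/2) = I*√30842/2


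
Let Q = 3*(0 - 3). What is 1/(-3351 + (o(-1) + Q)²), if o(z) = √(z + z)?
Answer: I/(2*(-1636*I + 9*√2)) ≈ -0.00030561 + 2.3776e-6*I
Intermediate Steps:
o(z) = √2*√z (o(z) = √(2*z) = √2*√z)
Q = -9 (Q = 3*(-3) = -9)
1/(-3351 + (o(-1) + Q)²) = 1/(-3351 + (√2*√(-1) - 9)²) = 1/(-3351 + (√2*I - 9)²) = 1/(-3351 + (I*√2 - 9)²) = 1/(-3351 + (-9 + I*√2)²)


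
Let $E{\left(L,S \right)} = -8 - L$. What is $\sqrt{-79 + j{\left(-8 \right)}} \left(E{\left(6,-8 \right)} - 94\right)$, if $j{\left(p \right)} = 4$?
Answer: $- 540 i \sqrt{3} \approx - 935.31 i$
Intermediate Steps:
$\sqrt{-79 + j{\left(-8 \right)}} \left(E{\left(6,-8 \right)} - 94\right) = \sqrt{-79 + 4} \left(\left(-8 - 6\right) - 94\right) = \sqrt{-75} \left(\left(-8 - 6\right) - 94\right) = 5 i \sqrt{3} \left(-14 - 94\right) = 5 i \sqrt{3} \left(-108\right) = - 540 i \sqrt{3}$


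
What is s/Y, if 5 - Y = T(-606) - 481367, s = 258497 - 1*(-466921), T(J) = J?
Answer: 362709/240989 ≈ 1.5051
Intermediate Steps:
s = 725418 (s = 258497 + 466921 = 725418)
Y = 481978 (Y = 5 - (-606 - 481367) = 5 - 1*(-481973) = 5 + 481973 = 481978)
s/Y = 725418/481978 = 725418*(1/481978) = 362709/240989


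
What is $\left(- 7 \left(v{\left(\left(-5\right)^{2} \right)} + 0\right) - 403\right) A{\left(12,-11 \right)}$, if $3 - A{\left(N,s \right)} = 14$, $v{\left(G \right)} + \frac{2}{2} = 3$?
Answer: $4587$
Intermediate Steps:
$v{\left(G \right)} = 2$ ($v{\left(G \right)} = -1 + 3 = 2$)
$A{\left(N,s \right)} = -11$ ($A{\left(N,s \right)} = 3 - 14 = -11$)
$\left(- 7 \left(v{\left(\left(-5\right)^{2} \right)} + 0\right) - 403\right) A{\left(12,-11 \right)} = \left(- 7 \left(2 + 0\right) - 403\right) \left(-11\right) = \left(\left(-7\right) 2 - 403\right) \left(-11\right) = \left(-14 - 403\right) \left(-11\right) = \left(-417\right) \left(-11\right) = 4587$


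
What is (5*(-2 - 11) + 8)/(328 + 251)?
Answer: -19/193 ≈ -0.098446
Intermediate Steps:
(5*(-2 - 11) + 8)/(328 + 251) = (5*(-13) + 8)/579 = (-65 + 8)*(1/579) = -57*1/579 = -19/193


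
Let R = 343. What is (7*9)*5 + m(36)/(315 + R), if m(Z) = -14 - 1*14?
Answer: 14803/47 ≈ 314.96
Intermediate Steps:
m(Z) = -28 (m(Z) = -14 - 14 = -28)
(7*9)*5 + m(36)/(315 + R) = (7*9)*5 - 28/(315 + 343) = 63*5 - 28/658 = 315 - 28*1/658 = 315 - 2/47 = 14803/47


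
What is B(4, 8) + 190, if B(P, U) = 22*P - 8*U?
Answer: 214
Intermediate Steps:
B(P, U) = -8*U + 22*P
B(4, 8) + 190 = (-8*8 + 22*4) + 190 = (-64 + 88) + 190 = 24 + 190 = 214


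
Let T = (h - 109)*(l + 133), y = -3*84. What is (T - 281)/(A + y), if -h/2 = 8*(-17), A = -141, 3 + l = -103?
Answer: -4120/393 ≈ -10.483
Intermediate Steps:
l = -106 (l = -3 - 103 = -106)
y = -252
h = 272 (h = -16*(-17) = -2*(-136) = 272)
T = 4401 (T = (272 - 109)*(-106 + 133) = 163*27 = 4401)
(T - 281)/(A + y) = (4401 - 281)/(-141 - 252) = 4120/(-393) = 4120*(-1/393) = -4120/393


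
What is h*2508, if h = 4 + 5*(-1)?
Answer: -2508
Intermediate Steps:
h = -1 (h = 4 - 5 = -1)
h*2508 = -1*2508 = -2508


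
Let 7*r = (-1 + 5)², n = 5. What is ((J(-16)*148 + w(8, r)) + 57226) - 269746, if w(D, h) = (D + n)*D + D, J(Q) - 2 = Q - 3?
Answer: -214924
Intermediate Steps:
J(Q) = -1 + Q (J(Q) = 2 + (Q - 3) = 2 + (-3 + Q) = -1 + Q)
r = 16/7 (r = (-1 + 5)²/7 = (⅐)*4² = (⅐)*16 = 16/7 ≈ 2.2857)
w(D, h) = D + D*(5 + D) (w(D, h) = (D + 5)*D + D = (5 + D)*D + D = D*(5 + D) + D = D + D*(5 + D))
((J(-16)*148 + w(8, r)) + 57226) - 269746 = (((-1 - 16)*148 + 8*(6 + 8)) + 57226) - 269746 = ((-17*148 + 8*14) + 57226) - 269746 = ((-2516 + 112) + 57226) - 269746 = (-2404 + 57226) - 269746 = 54822 - 269746 = -214924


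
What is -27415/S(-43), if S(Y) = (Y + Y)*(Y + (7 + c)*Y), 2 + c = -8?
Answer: 27415/7396 ≈ 3.7067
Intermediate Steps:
c = -10 (c = -2 - 8 = -10)
S(Y) = -4*Y**2 (S(Y) = (Y + Y)*(Y + (7 - 10)*Y) = (2*Y)*(Y - 3*Y) = (2*Y)*(-2*Y) = -4*Y**2)
-27415/S(-43) = -27415/((-4*(-43)**2)) = -27415/((-4*1849)) = -27415/(-7396) = -27415*(-1/7396) = 27415/7396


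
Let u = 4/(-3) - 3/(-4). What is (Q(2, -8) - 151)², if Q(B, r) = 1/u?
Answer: 1142761/49 ≈ 23322.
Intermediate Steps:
u = -7/12 (u = 4*(-⅓) - 3*(-¼) = -4/3 + ¾ = -7/12 ≈ -0.58333)
Q(B, r) = -12/7 (Q(B, r) = 1/(-7/12) = -12/7)
(Q(2, -8) - 151)² = (-12/7 - 151)² = (-1069/7)² = 1142761/49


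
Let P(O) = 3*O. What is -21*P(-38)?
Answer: 2394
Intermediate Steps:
-21*P(-38) = -63*(-38) = -21*(-114) = 2394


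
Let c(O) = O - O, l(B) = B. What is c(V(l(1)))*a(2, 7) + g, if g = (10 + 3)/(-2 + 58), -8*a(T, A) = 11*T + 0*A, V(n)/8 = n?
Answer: 13/56 ≈ 0.23214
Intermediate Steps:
V(n) = 8*n
a(T, A) = -11*T/8 (a(T, A) = -(11*T + 0*A)/8 = -(11*T + 0)/8 = -11*T/8)
g = 13/56 ≈ 0.23214
c(O) = 0
c(V(l(1)))*a(2, 7) + g = 0*(-11/8*2) + 13/56 = 0*(-11/4) + 13/56 = 0 + 13/56 = 13/56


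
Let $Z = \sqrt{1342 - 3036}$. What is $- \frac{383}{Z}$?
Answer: $\frac{383 i \sqrt{14}}{154} \approx 9.3056 i$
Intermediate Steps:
$Z = 11 i \sqrt{14}$ ($Z = \sqrt{-1694} = 11 i \sqrt{14} \approx 41.158 i$)
$- \frac{383}{Z} = - \frac{383}{11 i \sqrt{14}} = - 383 \left(- \frac{i \sqrt{14}}{154}\right) = \frac{383 i \sqrt{14}}{154}$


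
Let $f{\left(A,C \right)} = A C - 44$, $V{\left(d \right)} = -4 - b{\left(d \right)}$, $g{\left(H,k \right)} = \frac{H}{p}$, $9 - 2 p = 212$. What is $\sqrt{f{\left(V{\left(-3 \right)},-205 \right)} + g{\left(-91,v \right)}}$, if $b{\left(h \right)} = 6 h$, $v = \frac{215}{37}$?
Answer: $\frac{16 i \sqrt{9570}}{29} \approx 53.973 i$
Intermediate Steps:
$p = - \frac{203}{2}$ ($p = \frac{9}{2} - 106 = - \frac{203}{2} \approx -101.5$)
$v = \frac{215}{37}$ ($v = 215 \cdot \frac{1}{37} = \frac{215}{37} \approx 5.8108$)
$g{\left(H,k \right)} = - \frac{2 H}{203}$ ($g{\left(H,k \right)} = \frac{H}{- \frac{203}{2}} = H \left(- \frac{2}{203}\right) = - \frac{2 H}{203}$)
$V{\left(d \right)} = -4 - 6 d$
$f{\left(A,C \right)} = -44 + A C$
$\sqrt{f{\left(V{\left(-3 \right)},-205 \right)} + g{\left(-91,v \right)}} = \sqrt{\left(-44 + \left(-4 - -18\right) \left(-205\right)\right) - - \frac{26}{29}} = \sqrt{\left(-44 + \left(-4 + 18\right) \left(-205\right)\right) + \frac{26}{29}} = \sqrt{\left(-44 + 14 \left(-205\right)\right) + \frac{26}{29}} = \sqrt{\left(-44 - 2870\right) + \frac{26}{29}} = \sqrt{-2914 + \frac{26}{29}} = \sqrt{- \frac{84480}{29}} = \frac{16 i \sqrt{9570}}{29}$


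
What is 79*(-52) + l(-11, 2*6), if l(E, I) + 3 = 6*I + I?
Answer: -4027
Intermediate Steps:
l(E, I) = -3 + 7*I (l(E, I) = -3 + (6*I + I) = -3 + 7*I)
79*(-52) + l(-11, 2*6) = 79*(-52) + (-3 + 7*(2*6)) = -4108 + (-3 + 7*12) = -4108 + (-3 + 84) = -4108 + 81 = -4027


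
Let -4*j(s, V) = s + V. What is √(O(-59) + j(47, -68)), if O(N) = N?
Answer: I*√215/2 ≈ 7.3314*I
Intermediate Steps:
j(s, V) = -V/4 - s/4 (j(s, V) = -(s + V)/4 = -(V + s)/4 = -V/4 - s/4)
√(O(-59) + j(47, -68)) = √(-59 + (-¼*(-68) - ¼*47)) = √(-59 + (17 - 47/4)) = √(-59 + 21/4) = √(-215/4) = I*√215/2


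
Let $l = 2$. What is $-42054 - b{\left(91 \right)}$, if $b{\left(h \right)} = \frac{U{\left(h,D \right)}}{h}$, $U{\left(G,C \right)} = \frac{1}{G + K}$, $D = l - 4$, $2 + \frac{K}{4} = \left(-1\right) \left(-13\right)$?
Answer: $- \frac{516633391}{12285} \approx -42054.0$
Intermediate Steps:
$K = 44$ ($K = -8 + 4 \left(\left(-1\right) \left(-13\right)\right) = -8 + 4 \cdot 13 = -8 + 52 = 44$)
$D = -2$ ($D = 2 - 4 = -2$)
$U{\left(G,C \right)} = \frac{1}{44 + G}$ ($U{\left(G,C \right)} = \frac{1}{G + 44} = \frac{1}{44 + G}$)
$b{\left(h \right)} = \frac{1}{h \left(44 + h\right)}$ ($b{\left(h \right)} = \frac{1}{\left(44 + h\right) h} = \frac{1}{h \left(44 + h\right)}$)
$-42054 - b{\left(91 \right)} = -42054 - \frac{1}{91 \left(44 + 91\right)} = -42054 - \frac{1}{91 \cdot 135} = -42054 - \frac{1}{91} \cdot \frac{1}{135} = -42054 - \frac{1}{12285} = - \frac{516633391}{12285}$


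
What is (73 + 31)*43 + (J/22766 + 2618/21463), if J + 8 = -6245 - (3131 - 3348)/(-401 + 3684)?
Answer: 512397463267639/114582951301 ≈ 4471.8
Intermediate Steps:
J = -2932626/469 (J = -8 + (-6245 - (3131 - 3348)/(-401 + 3684)) = -8 + (-6245 - (-217)/3283) = -8 + (-6245 - 1*(-31/469)) = -8 + (-6245 + 31/469) = -8 - 2928874/469 = -2932626/469 ≈ -6252.9)
(73 + 31)*43 + (J/22766 + 2618/21463) = (73 + 31)*43 + (-2932626/469/22766 + 2618/21463) = 104*43 + (-2932626/469*1/22766 + 2618*(1/21463)) = 4472 + (-1466313/5338627 + 2618/21463) = 4472 - 17494950433/114582951301 = 512397463267639/114582951301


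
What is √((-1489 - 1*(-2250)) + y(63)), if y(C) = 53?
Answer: √814 ≈ 28.531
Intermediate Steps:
√((-1489 - 1*(-2250)) + y(63)) = √((-1489 - 1*(-2250)) + 53) = √((-1489 + 2250) + 53) = √(761 + 53) = √814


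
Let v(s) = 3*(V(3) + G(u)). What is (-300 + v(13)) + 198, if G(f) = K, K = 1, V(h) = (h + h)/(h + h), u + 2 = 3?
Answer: -96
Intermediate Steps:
u = 1 (u = -2 + 3 = 1)
V(h) = 1 (V(h) = (2*h)/((2*h)) = (2*h)*(1/(2*h)) = 1)
G(f) = 1
v(s) = 6 (v(s) = 3*(1 + 1) = 3*2 = 6)
(-300 + v(13)) + 198 = (-300 + 6) + 198 = -294 + 198 = -96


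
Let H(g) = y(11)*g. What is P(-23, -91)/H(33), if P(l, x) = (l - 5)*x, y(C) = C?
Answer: 2548/363 ≈ 7.0193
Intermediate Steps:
P(l, x) = x*(-5 + l) (P(l, x) = (-5 + l)*x = x*(-5 + l))
H(g) = 11*g
P(-23, -91)/H(33) = (-91*(-5 - 23))/((11*33)) = -91*(-28)/363 = 2548*(1/363) = 2548/363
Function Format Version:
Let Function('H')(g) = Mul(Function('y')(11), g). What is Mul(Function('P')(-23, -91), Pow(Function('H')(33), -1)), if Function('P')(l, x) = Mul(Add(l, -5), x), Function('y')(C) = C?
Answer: Rational(2548, 363) ≈ 7.0193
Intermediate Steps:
Function('P')(l, x) = Mul(x, Add(-5, l)) (Function('P')(l, x) = Mul(Add(-5, l), x) = Mul(x, Add(-5, l)))
Function('H')(g) = Mul(11, g)
Mul(Function('P')(-23, -91), Pow(Function('H')(33), -1)) = Mul(Mul(-91, Add(-5, -23)), Pow(Mul(11, 33), -1)) = Mul(Mul(-91, -28), Pow(363, -1)) = Mul(2548, Rational(1, 363)) = Rational(2548, 363)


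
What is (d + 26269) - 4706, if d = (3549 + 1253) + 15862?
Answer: 42227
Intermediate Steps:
d = 20664 (d = 4802 + 15862 = 20664)
(d + 26269) - 4706 = (20664 + 26269) - 4706 = 46933 - 4706 = 42227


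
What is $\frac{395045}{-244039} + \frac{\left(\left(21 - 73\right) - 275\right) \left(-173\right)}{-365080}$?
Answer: $- \frac{158028558869}{89093758120} \approx -1.7737$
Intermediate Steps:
$\frac{395045}{-244039} + \frac{\left(\left(21 - 73\right) - 275\right) \left(-173\right)}{-365080} = 395045 \left(- \frac{1}{244039}\right) + \left(\left(21 - 73\right) - 275\right) \left(-173\right) \left(- \frac{1}{365080}\right) = - \frac{395045}{244039} + \left(-52 - 275\right) \left(-173\right) \left(- \frac{1}{365080}\right) = - \frac{395045}{244039} + \left(-327\right) \left(-173\right) \left(- \frac{1}{365080}\right) = - \frac{395045}{244039} + 56571 \left(- \frac{1}{365080}\right) = - \frac{395045}{244039} - \frac{56571}{365080} = - \frac{158028558869}{89093758120}$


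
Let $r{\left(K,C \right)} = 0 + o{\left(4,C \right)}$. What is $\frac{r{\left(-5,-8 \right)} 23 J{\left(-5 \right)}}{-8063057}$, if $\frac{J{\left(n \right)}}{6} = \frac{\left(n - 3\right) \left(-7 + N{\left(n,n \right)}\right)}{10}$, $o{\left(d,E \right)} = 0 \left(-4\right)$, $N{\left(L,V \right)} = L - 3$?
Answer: $0$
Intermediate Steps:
$N{\left(L,V \right)} = -3 + L$ ($N{\left(L,V \right)} = L - 3 = -3 + L$)
$o{\left(d,E \right)} = 0$
$J{\left(n \right)} = \frac{3 \left(-10 + n\right) \left(-3 + n\right)}{5}$ ($J{\left(n \right)} = 6 \frac{\left(n - 3\right) \left(-7 + \left(-3 + n\right)\right)}{10} = 6 \left(-3 + n\right) \left(-10 + n\right) \frac{1}{10} = 6 \left(-10 + n\right) \left(-3 + n\right) \frac{1}{10} = 6 \frac{\left(-10 + n\right) \left(-3 + n\right)}{10} = \frac{3 \left(-10 + n\right) \left(-3 + n\right)}{5}$)
$r{\left(K,C \right)} = 0$ ($r{\left(K,C \right)} = 0 + 0 = 0$)
$\frac{r{\left(-5,-8 \right)} 23 J{\left(-5 \right)}}{-8063057} = \frac{0 \cdot 23 \left(18 - -39 + \frac{3 \left(-5\right)^{2}}{5}\right)}{-8063057} = 0 \left(18 + 39 + \frac{3}{5} \cdot 25\right) \left(- \frac{1}{8063057}\right) = 0 \left(18 + 39 + 15\right) \left(- \frac{1}{8063057}\right) = 0 \cdot 72 \left(- \frac{1}{8063057}\right) = 0 \left(- \frac{1}{8063057}\right) = 0$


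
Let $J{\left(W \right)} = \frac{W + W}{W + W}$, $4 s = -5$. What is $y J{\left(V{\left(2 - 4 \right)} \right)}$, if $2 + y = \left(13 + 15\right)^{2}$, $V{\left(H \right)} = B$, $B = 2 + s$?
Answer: $782$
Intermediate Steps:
$s = - \frac{5}{4}$ ($s = \frac{1}{4} \left(-5\right) = - \frac{5}{4} \approx -1.25$)
$B = \frac{3}{4}$ ($B = 2 - \frac{5}{4} = \frac{3}{4} \approx 0.75$)
$V{\left(H \right)} = \frac{3}{4}$
$J{\left(W \right)} = 1$ ($J{\left(W \right)} = \frac{2 W}{2 W} = 2 W \frac{1}{2 W} = 1$)
$y = 782$ ($y = -2 + \left(13 + 15\right)^{2} = -2 + 28^{2} = -2 + 784 = 782$)
$y J{\left(V{\left(2 - 4 \right)} \right)} = 782 \cdot 1 = 782$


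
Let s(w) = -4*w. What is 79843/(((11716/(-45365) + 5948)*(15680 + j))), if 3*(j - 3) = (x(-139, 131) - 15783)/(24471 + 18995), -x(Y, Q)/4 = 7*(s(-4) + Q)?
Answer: 15743722909087/18392789899113108 ≈ 0.00085597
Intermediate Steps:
x(Y, Q) = -448 - 28*Q (x(Y, Q) = -28*(-4*(-4) + Q) = -28*(16 + Q) = -4*(112 + 7*Q) = -448 - 28*Q)
j = 123765/43466 (j = 3 + (((-448 - 28*131) - 15783)/(24471 + 18995))/3 = 3 + (((-448 - 3668) - 15783)/43466)/3 = 3 + ((-4116 - 15783)*(1/43466))/3 = 3 + (-19899*1/43466)/3 = 3 + (⅓)*(-19899/43466) = 3 - 6633/43466 = 123765/43466 ≈ 2.8474)
79843/(((11716/(-45365) + 5948)*(15680 + j))) = 79843/(((11716/(-45365) + 5948)*(15680 + 123765/43466))) = 79843/(((11716*(-1/45365) + 5948)*(681670645/43466))) = 79843/(((-11716/45365 + 5948)*(681670645/43466))) = 79843/(((269819304/45365)*(681670645/43466))) = 79843/(18392789899113108/197183509) = 79843*(197183509/18392789899113108) = 15743722909087/18392789899113108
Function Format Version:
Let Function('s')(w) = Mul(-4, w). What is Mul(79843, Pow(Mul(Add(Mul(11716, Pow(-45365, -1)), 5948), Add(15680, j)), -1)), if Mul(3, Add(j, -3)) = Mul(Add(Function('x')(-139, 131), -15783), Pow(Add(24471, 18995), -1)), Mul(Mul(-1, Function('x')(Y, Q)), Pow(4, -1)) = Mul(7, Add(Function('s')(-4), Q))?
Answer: Rational(15743722909087, 18392789899113108) ≈ 0.00085597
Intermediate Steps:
Function('x')(Y, Q) = Add(-448, Mul(-28, Q)) (Function('x')(Y, Q) = Mul(-4, Mul(7, Add(Mul(-4, -4), Q))) = Mul(-4, Mul(7, Add(16, Q))) = Mul(-4, Add(112, Mul(7, Q))) = Add(-448, Mul(-28, Q)))
j = Rational(123765, 43466) (j = Add(3, Mul(Rational(1, 3), Mul(Add(Add(-448, Mul(-28, 131)), -15783), Pow(Add(24471, 18995), -1)))) = Add(3, Mul(Rational(1, 3), Mul(Add(Add(-448, -3668), -15783), Pow(43466, -1)))) = Add(3, Mul(Rational(1, 3), Mul(Add(-4116, -15783), Rational(1, 43466)))) = Add(3, Mul(Rational(1, 3), Mul(-19899, Rational(1, 43466)))) = Add(3, Mul(Rational(1, 3), Rational(-19899, 43466))) = Add(3, Rational(-6633, 43466)) = Rational(123765, 43466) ≈ 2.8474)
Mul(79843, Pow(Mul(Add(Mul(11716, Pow(-45365, -1)), 5948), Add(15680, j)), -1)) = Mul(79843, Pow(Mul(Add(Mul(11716, Pow(-45365, -1)), 5948), Add(15680, Rational(123765, 43466))), -1)) = Mul(79843, Pow(Mul(Add(Mul(11716, Rational(-1, 45365)), 5948), Rational(681670645, 43466)), -1)) = Mul(79843, Pow(Mul(Add(Rational(-11716, 45365), 5948), Rational(681670645, 43466)), -1)) = Mul(79843, Pow(Mul(Rational(269819304, 45365), Rational(681670645, 43466)), -1)) = Mul(79843, Pow(Rational(18392789899113108, 197183509), -1)) = Mul(79843, Rational(197183509, 18392789899113108)) = Rational(15743722909087, 18392789899113108)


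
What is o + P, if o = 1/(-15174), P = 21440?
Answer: 325330559/15174 ≈ 21440.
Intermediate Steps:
o = -1/15174 ≈ -6.5902e-5
o + P = -1/15174 + 21440 = 325330559/15174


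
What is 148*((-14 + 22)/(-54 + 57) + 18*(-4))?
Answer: -30784/3 ≈ -10261.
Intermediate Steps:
148*((-14 + 22)/(-54 + 57) + 18*(-4)) = 148*(8/3 - 72) = 148*(-208/3) = -30784/3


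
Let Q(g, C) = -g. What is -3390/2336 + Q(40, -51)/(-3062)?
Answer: -2571685/1788208 ≈ -1.4381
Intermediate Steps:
-3390/2336 + Q(40, -51)/(-3062) = -3390/2336 - 1*40/(-3062) = -3390*1/2336 - 40*(-1/3062) = -1695/1168 + 20/1531 = -2571685/1788208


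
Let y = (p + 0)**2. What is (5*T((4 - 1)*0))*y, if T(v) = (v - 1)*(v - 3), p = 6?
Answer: 540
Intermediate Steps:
T(v) = (-1 + v)*(-3 + v)
y = 36 (y = (6 + 0)**2 = 6**2 = 36)
(5*T((4 - 1)*0))*y = (5*(3 + ((4 - 1)*0)**2 - 4*(4 - 1)*0))*36 = (5*(3 + (3*0)**2 - 12*0))*36 = (5*(3 + 0**2 - 4*0))*36 = (5*(3 + 0 + 0))*36 = (5*3)*36 = 15*36 = 540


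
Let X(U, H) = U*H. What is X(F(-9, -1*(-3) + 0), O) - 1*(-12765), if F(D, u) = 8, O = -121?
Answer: 11797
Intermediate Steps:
X(U, H) = H*U
X(F(-9, -1*(-3) + 0), O) - 1*(-12765) = -121*8 - 1*(-12765) = -968 + 12765 = 11797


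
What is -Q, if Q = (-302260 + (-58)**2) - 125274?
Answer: 424170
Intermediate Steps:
Q = -424170 (Q = (-302260 + 3364) - 125274 = -298896 - 125274 = -424170)
-Q = -1*(-424170) = 424170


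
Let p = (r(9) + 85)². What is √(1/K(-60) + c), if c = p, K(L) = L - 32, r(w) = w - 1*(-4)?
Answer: √20322041/46 ≈ 98.000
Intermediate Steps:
r(w) = 4 + w (r(w) = w + 4 = 4 + w)
K(L) = -32 + L
p = 9604 (p = ((4 + 9) + 85)² = (13 + 85)² = 98² = 9604)
c = 9604
√(1/K(-60) + c) = √(1/(-32 - 60) + 9604) = √(1/(-92) + 9604) = √(-1/92 + 9604) = √(883567/92) = √20322041/46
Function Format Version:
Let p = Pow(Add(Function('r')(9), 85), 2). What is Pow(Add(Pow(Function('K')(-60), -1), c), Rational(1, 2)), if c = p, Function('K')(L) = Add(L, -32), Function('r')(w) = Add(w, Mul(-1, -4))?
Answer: Mul(Rational(1, 46), Pow(20322041, Rational(1, 2))) ≈ 98.000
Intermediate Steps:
Function('r')(w) = Add(4, w) (Function('r')(w) = Add(w, 4) = Add(4, w))
Function('K')(L) = Add(-32, L)
p = 9604 (p = Pow(Add(Add(4, 9), 85), 2) = Pow(Add(13, 85), 2) = Pow(98, 2) = 9604)
c = 9604
Pow(Add(Pow(Function('K')(-60), -1), c), Rational(1, 2)) = Pow(Add(Pow(Add(-32, -60), -1), 9604), Rational(1, 2)) = Pow(Add(Pow(-92, -1), 9604), Rational(1, 2)) = Pow(Add(Rational(-1, 92), 9604), Rational(1, 2)) = Pow(Rational(883567, 92), Rational(1, 2)) = Mul(Rational(1, 46), Pow(20322041, Rational(1, 2)))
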